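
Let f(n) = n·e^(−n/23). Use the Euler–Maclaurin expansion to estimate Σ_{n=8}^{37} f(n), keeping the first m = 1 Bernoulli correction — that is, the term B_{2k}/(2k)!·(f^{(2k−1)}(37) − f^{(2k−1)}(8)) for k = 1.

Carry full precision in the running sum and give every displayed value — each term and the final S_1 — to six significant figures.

S_1 ≈ 233.810

∫_8^37 x·e^(−x/23) dx evaluates to 227.331.
Boundary: ½(f(8) + f(37)) = ½(5.64977 + 7.40549) = 6.52763.
Running total after boundary: 233.859.
k=1: B_{2}/(2)! × [f^{(1)}(37) − f^{(1)}(8)] = 1/12 × (-0.121830 − 0.460579) = -0.0485341.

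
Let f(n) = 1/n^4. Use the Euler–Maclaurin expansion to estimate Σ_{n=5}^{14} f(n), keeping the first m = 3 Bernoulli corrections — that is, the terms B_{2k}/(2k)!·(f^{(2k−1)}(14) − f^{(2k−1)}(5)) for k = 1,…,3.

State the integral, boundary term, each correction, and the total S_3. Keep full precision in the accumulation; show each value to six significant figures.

∫_5^14 1/x^4 dx evaluates to 0.00254519.
½[f(5) + f(14)] = ½[0.00160000 + 2.60308e-05] = 0.000813015.
Integral + boundary = 0.00335820.
Order-1 term: 1/12 · (-7.43738e-06 − (-0.00128000)) = 0.000106047.
Running total after k=1: 0.00346425.
Order-2 term: −1/720 · (-1.13837e-06 − (-0.00153600)) = -2.13175e-06.
Running total after k=2: 0.00346212.
Order-3 term: 1/30240 · (-3.25250e-07 − (-0.00344064)) = 1.13767e-07.

S_3 ≈ 0.00346223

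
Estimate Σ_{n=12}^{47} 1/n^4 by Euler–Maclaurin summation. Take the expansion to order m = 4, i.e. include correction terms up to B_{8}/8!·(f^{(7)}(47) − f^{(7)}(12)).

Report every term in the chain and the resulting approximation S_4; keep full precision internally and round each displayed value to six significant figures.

S_4 ≈ 0.000215239

The integral term ∫_12^47 1/x^4 dx = 0.000189691.
Boundary: ½(f(12) + f(47)) = ½(4.82253e-05 + 2.04931e-07) = 2.42151e-05.
So far: 0.000213906.
k=1: B_{2}/(2)! × [f^{(1)}(47) − f^{(1)}(12)] = 1/12 × (-1.74410e-08 − (-1.60751e-05)) = 1.33814e-06.
After k=1: 0.000215244.
k=2: B_{4}/(4)! × [f^{(3)}(47) − f^{(3)}(12)] = −1/720 × (-2.36862e-10 − (-3.34898e-06)) = -4.65103e-09.
After k=2: 0.000215239.
k=3: B_{6}/(6)! × [f^{(5)}(47) − f^{(5)}(12)] = 1/30240 × (-6.00466e-12 − (-1.30238e-06)) = 4.30680e-11.
After k=3: 0.000215239.
k=4: B_{8}/(8)! × [f^{(7)}(47) − f^{(7)}(12)] = −1/1209600 × (-2.44644e-13 − (-8.13988e-07)) = -6.72940e-13.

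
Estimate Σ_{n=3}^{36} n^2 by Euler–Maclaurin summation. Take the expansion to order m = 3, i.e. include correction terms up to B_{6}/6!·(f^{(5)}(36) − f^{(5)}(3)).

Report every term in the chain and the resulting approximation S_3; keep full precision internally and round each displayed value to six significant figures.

S_3 ≈ 16201.0

∫_3^36 x^2 dx evaluates to 15543.0.
Endpoint term: (f(3) + f(36))/2 = (9.00000 + 1296.00)/2 = 652.500.
Running total after boundary: 16195.5.
Correction k=1: B_{2}/2! · (f^{(1)}(36) − f^{(1)}(3)) = 1/12 · (72.0000 − 6.00000) = 5.50000.
Partial sum through k=1: 16201.0.
Correction k=2: B_{4}/4! · (f^{(3)}(36) − f^{(3)}(3)) = −1/720 · (0.00000 − 0.00000) = 0.00000.
Partial sum through k=2: 16201.0.
Correction k=3: B_{6}/6! · (f^{(5)}(36) − f^{(5)}(3)) = 1/30240 · (0.00000 − 0.00000) = 0.00000.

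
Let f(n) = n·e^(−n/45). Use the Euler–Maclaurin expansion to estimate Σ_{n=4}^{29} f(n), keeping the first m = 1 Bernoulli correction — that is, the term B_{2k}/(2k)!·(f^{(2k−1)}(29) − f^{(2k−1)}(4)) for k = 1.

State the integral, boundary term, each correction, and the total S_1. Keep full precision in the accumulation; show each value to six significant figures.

S_1 ≈ 278.749

Integral: ∫_4^29 x·e^(−x/45) dx = 269.361.
Endpoint term: (f(4) + f(29))/2 = (3.65979 + 15.2237)/2 = 9.44173.
Integral + boundary = 278.803.
k=1: B_{2}/(2)! × [f^{(1)}(29) − f^{(1)}(4)] = 1/12 × (0.186650 − 0.833619) = -0.0539140.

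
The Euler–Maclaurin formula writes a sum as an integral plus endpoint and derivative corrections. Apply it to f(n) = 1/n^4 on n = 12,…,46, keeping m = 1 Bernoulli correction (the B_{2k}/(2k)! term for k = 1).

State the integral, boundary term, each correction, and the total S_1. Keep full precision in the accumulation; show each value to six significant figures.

S_1 ≈ 0.000215039

Integral: ∫_12^46 1/x^4 dx = 0.000189477.
½[f(12) + f(46)] = ½[4.82253e-05 + 2.23341e-07] = 2.42243e-05.
Running total after boundary: 0.000213701.
k=1: B_{2}/(2)! × [f^{(1)}(46) − f^{(1)}(12)] = 1/12 × (-1.94210e-08 − (-1.60751e-05)) = 1.33797e-06.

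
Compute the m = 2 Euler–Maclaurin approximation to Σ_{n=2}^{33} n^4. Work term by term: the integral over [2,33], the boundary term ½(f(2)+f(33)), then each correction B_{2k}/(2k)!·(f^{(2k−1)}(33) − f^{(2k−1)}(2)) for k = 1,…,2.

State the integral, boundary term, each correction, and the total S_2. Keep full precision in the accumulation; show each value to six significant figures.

S_2 ≈ 8.43202e+06

The integral term ∫_2^33 x^4 dx = 7.82707e+06.
½[f(2) + f(33)] = ½[16.0000 + 1.18592e+06] = 592968.
Running total after boundary: 8.42004e+06.
Order-1 term: 1/12 · (143748 − 32.0000) = 11976.3.
After k=1: 8.43202e+06.
Order-2 term: −1/720 · (792.000 − 48.0000) = -1.03333.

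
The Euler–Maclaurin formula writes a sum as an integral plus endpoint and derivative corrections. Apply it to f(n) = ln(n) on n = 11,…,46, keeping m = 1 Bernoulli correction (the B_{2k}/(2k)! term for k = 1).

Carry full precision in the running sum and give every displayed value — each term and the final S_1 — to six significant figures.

Integral: ∫_11^46 ln(x) dx = 114.741.
Boundary: ½(f(11) + f(46)) = ½(2.39790 + 3.82864) = 3.11327.
So far: 117.854.
Correction k=1: B_{2}/2! · (f^{(1)}(46) − f^{(1)}(11)) = 1/12 · (0.0217391 − 0.0909091) = -0.00576416.

S_1 ≈ 117.848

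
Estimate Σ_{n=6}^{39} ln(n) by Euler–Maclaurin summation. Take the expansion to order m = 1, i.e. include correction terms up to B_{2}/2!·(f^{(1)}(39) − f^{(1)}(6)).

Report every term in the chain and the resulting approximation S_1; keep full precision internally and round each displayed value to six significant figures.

S_1 ≈ 101.844

The integral term ∫_6^39 ln(x) dx = 99.1283.
½[f(6) + f(39)] = ½[1.79176 + 3.66356] = 2.72766.
Integral + boundary = 101.856.
k=1: B_{2}/(2)! × [f^{(1)}(39) − f^{(1)}(6)] = 1/12 × (0.0256410 − 0.166667) = -0.0117521.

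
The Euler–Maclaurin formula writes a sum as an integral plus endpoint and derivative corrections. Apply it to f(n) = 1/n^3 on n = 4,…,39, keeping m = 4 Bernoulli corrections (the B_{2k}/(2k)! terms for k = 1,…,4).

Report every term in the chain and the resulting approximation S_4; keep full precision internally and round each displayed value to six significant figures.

∫_4^39 1/x^3 dx evaluates to 0.0309213.
½[f(4) + f(39)] = ½[0.0156250 + 1.68580e-05] = 0.00782093.
So far: 0.0387422.
Order-1 term: 1/12 · (-1.29677e-06 − (-0.0117188)) = 0.000976454.
After k=1: 0.0397187.
Order-2 term: −1/720 · (-1.70515e-08 − (-0.0146484)) = -2.03450e-05.
After k=2: 0.0396983.
Order-3 term: 1/30240 · (-4.70851e-10 − (-0.0384521)) = 1.27157e-06.
After k=3: 0.0396996.
Order-4 term: −1/1209600 · (-2.22888e-11 − (-0.173035)) = -1.43051e-07.

S_4 ≈ 0.0396994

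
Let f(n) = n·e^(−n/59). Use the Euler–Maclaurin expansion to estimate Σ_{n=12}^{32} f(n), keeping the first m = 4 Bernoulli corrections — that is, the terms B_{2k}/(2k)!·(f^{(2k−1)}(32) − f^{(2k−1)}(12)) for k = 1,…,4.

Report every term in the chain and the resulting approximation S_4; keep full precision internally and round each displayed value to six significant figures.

S_4 ≈ 310.863

The integral term ∫_12^32 x·e^(−x/59) dx = 296.697.
Endpoint term: (f(12) + f(32))/2 = (9.79152 + 18.6037)/2 = 14.1976.
Integral + boundary = 310.895.
k=1: B_{2}/(2)! × [f^{(1)}(32) − f^{(1)}(12)] = 1/12 × (0.266049 − 0.650002) = -0.0319961.
Partial sum through k=1: 310.863.
k=2: B_{4}/(4)! × [f^{(3)}(32) − f^{(3)}(12)] = −1/720 × (0.000410452 − 0.000655536) = 3.40395e-07.
Partial sum through k=2: 310.863.
k=3: B_{6}/(6)! × [f^{(5)}(32) − f^{(5)}(12)] = 1/30240 × (2.13868e-07 − 3.22995e-07) = -3.60868e-12.
Partial sum through k=3: 310.863.
k=4: B_{8}/(8)! × [f^{(7)}(32) − f^{(7)}(12)] = −1/1209600 × (8.90044e-11 − 1.31477e-10) = 3.51128e-17.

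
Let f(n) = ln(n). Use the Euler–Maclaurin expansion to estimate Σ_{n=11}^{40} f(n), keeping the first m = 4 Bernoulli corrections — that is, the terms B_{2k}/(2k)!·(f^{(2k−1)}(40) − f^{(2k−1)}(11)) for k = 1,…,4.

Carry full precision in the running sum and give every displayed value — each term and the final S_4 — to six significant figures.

S_4 ≈ 95.2162

Integral: ∫_11^40 ln(x) dx = 92.1783.
Endpoint term: (f(11) + f(40))/2 = (2.39790 + 3.68888)/2 = 3.04339.
Running total after boundary: 95.2217.
Correction k=1: B_{2}/2! · (f^{(1)}(40) − f^{(1)}(11)) = 1/12 · (0.0250000 − 0.0909091) = -0.00549242.
After k=1: 95.2162.
Correction k=2: B_{4}/4! · (f^{(3)}(40) − f^{(3)}(11)) = −1/720 · (3.12500e-05 − 0.00150263) = 2.04358e-06.
After k=2: 95.2162.
Correction k=3: B_{6}/6! · (f^{(5)}(40) − f^{(5)}(11)) = 1/30240 · (2.34375e-07 − 0.000149021) = -4.92020e-09.
After k=3: 95.2162.
Correction k=4: B_{8}/8! · (f^{(7)}(40) − f^{(7)}(11)) = −1/1209600 · (4.39453e-09 − 3.69474e-05) = 3.05415e-11.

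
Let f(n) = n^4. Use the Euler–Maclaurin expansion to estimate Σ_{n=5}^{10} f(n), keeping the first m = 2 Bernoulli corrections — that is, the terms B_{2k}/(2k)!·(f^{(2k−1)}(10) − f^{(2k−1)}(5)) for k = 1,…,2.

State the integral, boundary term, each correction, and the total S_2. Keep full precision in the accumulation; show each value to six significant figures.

The integral term ∫_5^10 x^4 dx = 19375.0.
½[f(5) + f(10)] = ½[625.000 + 10000.0] = 5312.50.
Running total after boundary: 24687.5.
Order-1 term: 1/12 · (4000.00 − 500.000) = 291.667.
Running total after k=1: 24979.2.
Order-2 term: −1/720 · (240.000 − 120.000) = -0.166667.

S_2 ≈ 24979.0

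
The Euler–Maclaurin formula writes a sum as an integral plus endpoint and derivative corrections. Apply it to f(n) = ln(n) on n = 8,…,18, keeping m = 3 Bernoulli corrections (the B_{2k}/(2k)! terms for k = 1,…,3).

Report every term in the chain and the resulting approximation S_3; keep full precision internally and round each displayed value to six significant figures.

The integral term ∫_8^18 ln(x) dx = 25.3912.
Endpoint term: (f(8) + f(18))/2 = (2.07944 + 2.89037)/2 = 2.48491.
Integral + boundary = 27.8761.
Order-1 term: 1/12 · (0.0555556 − 0.125000) = -0.00578704.
Running total after k=1: 27.8703.
Order-2 term: −1/720 · (0.000342936 − 0.00390625) = 4.94905e-06.
Running total after k=2: 27.8703.
Order-3 term: 1/30240 · (1.27013e-05 − 0.000732422) = -2.38003e-08.

S_3 ≈ 27.8703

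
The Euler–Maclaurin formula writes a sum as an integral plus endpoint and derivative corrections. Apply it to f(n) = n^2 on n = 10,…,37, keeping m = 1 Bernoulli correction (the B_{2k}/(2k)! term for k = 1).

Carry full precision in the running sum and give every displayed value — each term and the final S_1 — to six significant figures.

S_1 ≈ 17290.0

Integral: ∫_10^37 x^2 dx = 16551.0.
½[f(10) + f(37)] = ½[100.000 + 1369.00] = 734.500.
Integral + boundary = 17285.5.
Correction k=1: B_{2}/2! · (f^{(1)}(37) − f^{(1)}(10)) = 1/12 · (74.0000 − 20.0000) = 4.50000.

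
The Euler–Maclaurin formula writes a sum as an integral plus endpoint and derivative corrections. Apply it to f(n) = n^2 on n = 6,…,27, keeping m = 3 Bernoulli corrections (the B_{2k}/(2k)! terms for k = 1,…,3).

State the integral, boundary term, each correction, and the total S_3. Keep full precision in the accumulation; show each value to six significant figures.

S_3 ≈ 6875.00

The integral term ∫_6^27 x^2 dx = 6489.00.
Boundary: ½(f(6) + f(27)) = ½(36.0000 + 729.000) = 382.500.
Running total after boundary: 6871.50.
k=1: B_{2}/(2)! × [f^{(1)}(27) − f^{(1)}(6)] = 1/12 × (54.0000 − 12.0000) = 3.50000.
After k=1: 6875.00.
k=2: B_{4}/(4)! × [f^{(3)}(27) − f^{(3)}(6)] = −1/720 × (0.00000 − 0.00000) = 0.00000.
After k=2: 6875.00.
k=3: B_{6}/(6)! × [f^{(5)}(27) − f^{(5)}(6)] = 1/30240 × (0.00000 − 0.00000) = 0.00000.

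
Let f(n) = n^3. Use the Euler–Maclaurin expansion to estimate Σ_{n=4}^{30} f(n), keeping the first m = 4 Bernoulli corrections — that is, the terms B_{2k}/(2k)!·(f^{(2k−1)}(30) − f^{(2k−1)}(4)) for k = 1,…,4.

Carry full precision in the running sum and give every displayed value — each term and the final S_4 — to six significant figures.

S_4 ≈ 216189

Integral: ∫_4^30 x^3 dx = 202436.
½[f(4) + f(30)] = ½[64.0000 + 27000.0] = 13532.0.
So far: 215968.
Order-1 term: 1/12 · (2700.00 − 48.0000) = 221.000.
Running total after k=1: 216189.
Order-2 term: −1/720 · (6.00000 − 6.00000) = 0.00000.
Running total after k=2: 216189.
Order-3 term: 1/30240 · (0.00000 − 0.00000) = 0.00000.
Running total after k=3: 216189.
Order-4 term: −1/1209600 · (0.00000 − 0.00000) = 0.00000.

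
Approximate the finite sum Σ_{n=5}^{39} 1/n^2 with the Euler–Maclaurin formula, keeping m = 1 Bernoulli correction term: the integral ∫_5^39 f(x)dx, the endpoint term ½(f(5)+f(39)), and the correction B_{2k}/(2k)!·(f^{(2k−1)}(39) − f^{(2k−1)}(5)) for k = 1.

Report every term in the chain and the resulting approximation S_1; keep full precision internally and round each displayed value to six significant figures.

The integral term ∫_5^39 1/x^2 dx = 0.174359.
½[f(5) + f(39)] = ½[0.0400000 + 0.000657462] = 0.0203287.
Running total after boundary: 0.194688.
Order-1 term: 1/12 · (-3.37160e-05 − (-0.0160000)) = 0.00133052.

S_1 ≈ 0.196018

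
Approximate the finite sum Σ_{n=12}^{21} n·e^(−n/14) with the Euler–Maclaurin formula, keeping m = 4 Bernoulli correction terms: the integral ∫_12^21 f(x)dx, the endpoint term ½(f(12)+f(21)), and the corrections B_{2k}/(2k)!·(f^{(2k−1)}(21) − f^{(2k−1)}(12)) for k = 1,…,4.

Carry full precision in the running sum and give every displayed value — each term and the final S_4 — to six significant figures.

S_4 ≈ 50.0127

The integral term ∫_12^21 x·e^(−x/14) dx = 45.1379.
Endpoint term: (f(12) + f(21))/2 = (5.09247 + 4.68573)/2 = 4.88910.
So far: 50.0270.
k=1: B_{2}/(2)! × [f^{(1)}(21) − f^{(1)}(12)] = 1/12 × (-0.111565 − 0.0606247) = -0.0143491.
Running total after k=1: 50.0127.
k=2: B_{4}/(4)! × [f^{(3)}(21) − f^{(3)}(12)] = −1/720 × (0.00170763 − 0.00463964) = 4.07224e-06.
Running total after k=2: 50.0127.
k=3: B_{6}/(6)! × [f^{(5)}(21) − f^{(5)}(12)] = 1/30240 × (2.03289e-05 − 4.57652e-05) = -8.41147e-10.
Running total after k=3: 50.0127.
k=4: B_{8}/(8)! × [f^{(7)}(21) − f^{(7)}(12)] = −1/1209600 × (1.62987e-07 − 3.46218e-07) = 1.51481e-13.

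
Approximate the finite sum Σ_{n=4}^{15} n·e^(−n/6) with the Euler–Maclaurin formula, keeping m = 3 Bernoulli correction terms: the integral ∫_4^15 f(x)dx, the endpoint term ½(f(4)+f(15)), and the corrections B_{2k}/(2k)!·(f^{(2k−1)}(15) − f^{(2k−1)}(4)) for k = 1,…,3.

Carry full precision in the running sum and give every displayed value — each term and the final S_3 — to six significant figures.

S_3 ≈ 22.0803

∫_4^15 x·e^(−x/6) dx evaluates to 20.4623.
Boundary: ½(f(4) + f(15)) = ½(2.05367 + 1.23127) = 1.64247.
So far: 22.1048.
Order-1 term: 1/12 · (-0.123127 − 0.171139) = -0.0245222.
After k=1: 22.0803.
Order-2 term: −1/720 · (0.00114007 − 0.0332770) = 4.46347e-05.
After k=2: 22.0803.
Order-3 term: 1/30240 · (0.000158343 − 0.00171667) = -5.15321e-08.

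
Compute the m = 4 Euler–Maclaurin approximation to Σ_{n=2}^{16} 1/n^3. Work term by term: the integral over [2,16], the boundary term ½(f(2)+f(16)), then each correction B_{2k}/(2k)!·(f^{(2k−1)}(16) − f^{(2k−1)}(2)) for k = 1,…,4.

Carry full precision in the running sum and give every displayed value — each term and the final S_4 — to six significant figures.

∫_2^16 1/x^3 dx evaluates to 0.123047.
Boundary: ½(f(2) + f(16)) = ½(0.125000 + 0.000244141) = 0.0626221.
So far: 0.185669.
Order-1 term: 1/12 · (-4.57764e-05 − (-0.187500)) = 0.0156212.
Running total after k=1: 0.201290.
Order-2 term: −1/720 · (-3.57628e-06 − (-0.937500)) = -0.00130208.
Running total after k=2: 0.199988.
Order-3 term: 1/30240 · (-5.86733e-07 − (-9.84375)) = 0.000325521.
Running total after k=3: 0.200314.
Order-4 term: −1/1209600 · (-1.65019e-07 − (-177.188)) = -0.000146484.

S_4 ≈ 0.200167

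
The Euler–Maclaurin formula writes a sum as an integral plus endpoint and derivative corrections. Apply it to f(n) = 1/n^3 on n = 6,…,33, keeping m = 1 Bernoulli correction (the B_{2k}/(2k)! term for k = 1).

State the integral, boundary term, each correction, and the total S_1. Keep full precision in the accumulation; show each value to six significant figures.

S_1 ≈ 0.0159512

The integral term ∫_6^33 1/x^3 dx = 0.0134298.
½[f(6) + f(33)] = ½[0.00462963 + 2.78265e-05] = 0.00232873.
Integral + boundary = 0.0157585.
k=1: B_{2}/(2)! × [f^{(1)}(33) − f^{(1)}(6)] = 1/12 × (-2.52968e-06 − (-0.00231481)) = 0.000192690.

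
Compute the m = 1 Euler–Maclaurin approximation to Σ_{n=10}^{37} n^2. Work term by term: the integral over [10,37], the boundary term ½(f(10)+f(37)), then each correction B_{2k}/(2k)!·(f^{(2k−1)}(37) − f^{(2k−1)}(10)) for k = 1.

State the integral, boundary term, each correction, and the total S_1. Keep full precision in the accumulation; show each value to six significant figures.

S_1 ≈ 17290.0

∫_10^37 x^2 dx evaluates to 16551.0.
Endpoint term: (f(10) + f(37))/2 = (100.000 + 1369.00)/2 = 734.500.
Running total after boundary: 17285.5.
Correction k=1: B_{2}/2! · (f^{(1)}(37) − f^{(1)}(10)) = 1/12 · (74.0000 − 20.0000) = 4.50000.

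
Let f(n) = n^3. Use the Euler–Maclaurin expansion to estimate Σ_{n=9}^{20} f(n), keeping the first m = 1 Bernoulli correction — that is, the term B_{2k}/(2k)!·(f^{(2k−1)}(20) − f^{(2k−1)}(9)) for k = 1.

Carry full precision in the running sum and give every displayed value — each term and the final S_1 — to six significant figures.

Integral: ∫_9^20 x^3 dx = 38359.8.
Boundary: ½(f(9) + f(20)) = ½(729.000 + 8000.00) = 4364.50.
Running total after boundary: 42724.2.
Order-1 term: 1/12 · (1200.00 − 243.000) = 79.7500.

S_1 ≈ 42804.0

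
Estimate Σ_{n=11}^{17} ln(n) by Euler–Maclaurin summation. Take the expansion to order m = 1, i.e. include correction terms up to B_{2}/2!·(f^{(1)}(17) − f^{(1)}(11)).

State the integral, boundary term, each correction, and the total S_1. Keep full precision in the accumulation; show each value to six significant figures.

S_1 ≈ 18.4007

Integral: ∫_11^17 ln(x) dx = 15.7878.
½[f(11) + f(17)] = ½[2.39790 + 2.83321] = 2.61555.
So far: 18.4033.
k=1: B_{2}/(2)! × [f^{(1)}(17) − f^{(1)}(11)] = 1/12 × (0.0588235 − 0.0909091) = -0.00267380.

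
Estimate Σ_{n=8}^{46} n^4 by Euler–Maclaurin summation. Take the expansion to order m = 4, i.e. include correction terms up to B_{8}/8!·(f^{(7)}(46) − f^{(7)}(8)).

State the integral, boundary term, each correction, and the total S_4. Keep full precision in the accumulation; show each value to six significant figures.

∫_8^46 x^4 dx evaluates to 4.11860e+07.
Endpoint term: (f(8) + f(46))/2 = (4096.00 + 4.47746e+06)/2 = 2.24078e+06.
So far: 4.34268e+07.
Correction k=1: B_{2}/2! · (f^{(1)}(46) − f^{(1)}(8)) = 1/12 · (389344 − 2048.00) = 32274.7.
After k=1: 4.34591e+07.
Correction k=2: B_{4}/4! · (f^{(3)}(46) − f^{(3)}(8)) = −1/720 · (1104.00 − 192.000) = -1.26667.
After k=2: 4.34591e+07.
Correction k=3: B_{6}/6! · (f^{(5)}(46) − f^{(5)}(8)) = 1/30240 · (0.00000 − 0.00000) = 0.00000.
After k=3: 4.34591e+07.
Correction k=4: B_{8}/8! · (f^{(7)}(46) − f^{(7)}(8)) = −1/1209600 · (0.00000 − 0.00000) = 0.00000.

S_4 ≈ 4.34591e+07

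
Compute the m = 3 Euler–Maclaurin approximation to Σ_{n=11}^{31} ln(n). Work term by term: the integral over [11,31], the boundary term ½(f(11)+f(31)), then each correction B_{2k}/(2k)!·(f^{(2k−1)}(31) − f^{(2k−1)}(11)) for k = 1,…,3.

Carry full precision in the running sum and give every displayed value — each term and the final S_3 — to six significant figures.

S_3 ≈ 62.9878

The integral term ∫_11^31 ln(x) dx = 60.0768.
Endpoint term: (f(11) + f(31))/2 = (2.39790 + 3.43399)/2 = 2.91594.
So far: 62.9927.
k=1: B_{2}/(2)! × [f^{(1)}(31) − f^{(1)}(11)] = 1/12 × (0.0322581 − 0.0909091) = -0.00488759.
After k=1: 62.9878.
k=2: B_{4}/(4)! × [f^{(3)}(31) − f^{(3)}(11)] = −1/720 × (6.71344e-05 − 0.00150263) = 1.99374e-06.
After k=2: 62.9878.
k=3: B_{6}/(6)! × [f^{(5)}(31) − f^{(5)}(11)] = 1/30240 × (8.38306e-07 − 0.000149021) = -4.90023e-09.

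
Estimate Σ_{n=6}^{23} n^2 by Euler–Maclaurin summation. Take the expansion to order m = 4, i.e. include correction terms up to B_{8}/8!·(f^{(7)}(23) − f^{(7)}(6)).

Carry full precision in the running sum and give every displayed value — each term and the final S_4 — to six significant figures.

The integral term ∫_6^23 x^2 dx = 3983.67.
Boundary: ½(f(6) + f(23)) = ½(36.0000 + 529.000) = 282.500.
So far: 4266.17.
Order-1 term: 1/12 · (46.0000 − 12.0000) = 2.83333.
Running total after k=1: 4269.00.
Order-2 term: −1/720 · (0.00000 − 0.00000) = 0.00000.
Running total after k=2: 4269.00.
Order-3 term: 1/30240 · (0.00000 − 0.00000) = 0.00000.
Running total after k=3: 4269.00.
Order-4 term: −1/1209600 · (0.00000 − 0.00000) = 0.00000.

S_4 ≈ 4269.00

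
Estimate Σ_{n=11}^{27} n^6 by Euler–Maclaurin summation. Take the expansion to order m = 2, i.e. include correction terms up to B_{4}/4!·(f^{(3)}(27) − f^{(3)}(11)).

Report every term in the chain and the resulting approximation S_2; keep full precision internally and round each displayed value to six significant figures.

S_2 ≈ 1.69324e+09

The integral term ∫_11^27 x^6 dx = 1.49155e+09.
Endpoint term: (f(11) + f(27))/2 = (1.77156e+06 + 3.87420e+08)/2 = 1.94596e+08.
Integral + boundary = 1.68615e+09.
Correction k=1: B_{2}/2! · (f^{(1)}(27) − f^{(1)}(11)) = 1/12 · (8.60934e+07 − 966306) = 7.09393e+06.
Running total after k=1: 1.69324e+09.
Correction k=2: B_{4}/4! · (f^{(3)}(27) − f^{(3)}(11)) = −1/720 · (2.36196e+06 − 159720) = -3058.67.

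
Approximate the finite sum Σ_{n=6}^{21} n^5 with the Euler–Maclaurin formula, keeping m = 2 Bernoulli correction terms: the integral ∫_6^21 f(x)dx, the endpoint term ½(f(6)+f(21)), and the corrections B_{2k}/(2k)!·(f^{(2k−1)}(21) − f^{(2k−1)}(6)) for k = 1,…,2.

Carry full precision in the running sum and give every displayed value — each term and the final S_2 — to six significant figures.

S_2 ≈ 1.64130e+07

∫_6^21 x^5 dx evaluates to 1.42866e+07.
Boundary: ½(f(6) + f(21)) = ½(7776.00 + 4.08410e+06) = 2.04594e+06.
Integral + boundary = 1.63325e+07.
k=1: B_{2}/(2)! × [f^{(1)}(21) − f^{(1)}(6)] = 1/12 × (972405 − 6480.00) = 80493.8.
After k=1: 1.64130e+07.
k=2: B_{4}/(4)! × [f^{(3)}(21) − f^{(3)}(6)] = −1/720 × (26460.0 − 2160.00) = -33.7500.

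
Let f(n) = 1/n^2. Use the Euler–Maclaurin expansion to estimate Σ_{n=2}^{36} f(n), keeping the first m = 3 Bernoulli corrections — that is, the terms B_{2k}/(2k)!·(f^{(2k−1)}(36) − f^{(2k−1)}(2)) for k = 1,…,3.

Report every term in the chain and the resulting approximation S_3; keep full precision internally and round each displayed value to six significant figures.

∫_2^36 1/x^2 dx evaluates to 0.472222.
Boundary: ½(f(2) + f(36)) = ½(0.250000 + 0.000771605) = 0.125386.
Integral + boundary = 0.597608.
k=1: B_{2}/(2)! × [f^{(1)}(36) − f^{(1)}(2)] = 1/12 × (-4.28669e-05 − (-0.250000)) = 0.0208298.
Running total after k=1: 0.618438.
k=2: B_{4}/(4)! × [f^{(3)}(36) − f^{(3)}(2)] = −1/720 × (-3.96916e-07 − (-0.750000)) = -0.00104167.
Running total after k=2: 0.617396.
k=3: B_{6}/(6)! × [f^{(5)}(36) − f^{(5)}(2)] = 1/30240 × (-9.18787e-09 − (-5.62500)) = 0.000186012.

S_3 ≈ 0.617582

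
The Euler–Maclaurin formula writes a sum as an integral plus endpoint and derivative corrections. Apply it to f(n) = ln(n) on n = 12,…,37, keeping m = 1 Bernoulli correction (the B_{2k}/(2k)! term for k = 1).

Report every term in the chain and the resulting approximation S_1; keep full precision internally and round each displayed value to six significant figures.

S_1 ≈ 81.8283

Integral: ∫_12^37 ln(x) dx = 78.7851.
½[f(12) + f(37)] = ½[2.48491 + 3.61092] = 3.04791.
So far: 81.8330.
Correction k=1: B_{2}/2! · (f^{(1)}(37) − f^{(1)}(12)) = 1/12 · (0.0270270 − 0.0833333) = -0.00469219.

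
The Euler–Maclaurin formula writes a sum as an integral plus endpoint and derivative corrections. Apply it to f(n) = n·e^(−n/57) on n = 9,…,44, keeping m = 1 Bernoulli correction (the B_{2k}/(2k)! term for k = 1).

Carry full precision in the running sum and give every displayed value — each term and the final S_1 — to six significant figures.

The integral term ∫_9^44 x·e^(−x/57) dx = 552.094.
Endpoint term: (f(9) + f(44))/2 = (7.68546 + 20.3333)/2 = 14.0094.
Integral + boundary = 566.103.
Order-1 term: 1/12 · (0.105396 − 0.719107) = -0.0511426.

S_1 ≈ 566.052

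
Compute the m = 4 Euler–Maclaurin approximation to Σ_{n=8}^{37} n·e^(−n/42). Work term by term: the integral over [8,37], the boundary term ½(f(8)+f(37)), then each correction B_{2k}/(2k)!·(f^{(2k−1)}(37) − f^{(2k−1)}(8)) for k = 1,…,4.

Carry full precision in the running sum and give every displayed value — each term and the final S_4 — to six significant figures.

S_4 ≈ 371.769

Integral: ∫_8^37 x·e^(−x/42) dx = 360.848.
½[f(8) + f(37)] = ½[6.61252 + 15.3324] = 10.9724.
So far: 371.820.
Correction k=1: B_{2}/2! · (f^{(1)}(37) − f^{(1)}(8)) = 1/12 · (0.0493319 − 0.669124) = -0.0516494.
After k=1: 371.769.
Correction k=2: B_{4}/4! · (f^{(3)}(37) − f^{(3)}(8)) = −1/720 · (0.000497794 − 0.00131647) = 1.13705e-06.
After k=2: 371.769.
Correction k=3: B_{6}/6! · (f^{(5)}(37) − f^{(5)}(8)) = 1/30240 · (5.48538e-07 − 1.27756e-06) = -2.41079e-11.
After k=3: 371.769.
Correction k=4: B_{8}/8! · (f^{(7)}(37) − f^{(7)}(8)) = −1/1209600 · (4.61950e-10 − 1.02541e-09) = 4.65824e-16.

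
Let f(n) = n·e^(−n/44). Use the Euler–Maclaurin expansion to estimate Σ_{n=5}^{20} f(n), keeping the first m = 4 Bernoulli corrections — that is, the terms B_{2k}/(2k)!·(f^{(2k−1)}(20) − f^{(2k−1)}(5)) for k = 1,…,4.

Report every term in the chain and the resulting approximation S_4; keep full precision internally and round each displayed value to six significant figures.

The integral term ∫_5^20 x·e^(−x/44) dx = 136.990.
Boundary: ½(f(5) + f(20)) = ½(4.46291 + 12.6947) = 8.57882.
Integral + boundary = 145.569.
Order-1 term: 1/12 · (0.346220 − 0.791153) = -0.0370777.
Running total after k=1: 145.532.
Order-2 term: −1/720 · (0.000834552 − 0.00133074) = 6.89154e-07.
Running total after k=2: 145.532.
Order-3 term: 1/30240 · (7.69768e-07 − 1.16365e-06) = -1.30253e-11.
Running total after k=3: 145.532.
Order-4 term: −1/1209600 · (5.72555e-10 − 8.47076e-10) = 2.26952e-16.

S_4 ≈ 145.532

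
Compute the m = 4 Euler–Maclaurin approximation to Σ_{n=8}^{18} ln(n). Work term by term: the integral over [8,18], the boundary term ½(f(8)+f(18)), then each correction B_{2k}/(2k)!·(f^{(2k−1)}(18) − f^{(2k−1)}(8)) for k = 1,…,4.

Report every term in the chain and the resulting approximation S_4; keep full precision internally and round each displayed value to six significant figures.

Integral: ∫_8^18 ln(x) dx = 25.3912.
½[f(8) + f(18)] = ½[2.07944 + 2.89037] = 2.48491.
So far: 27.8761.
Order-1 term: 1/12 · (0.0555556 − 0.125000) = -0.00578704.
Running total after k=1: 27.8703.
Order-2 term: −1/720 · (0.000342936 − 0.00390625) = 4.94905e-06.
Running total after k=2: 27.8703.
Order-3 term: 1/30240 · (1.27013e-05 − 0.000732422) = -2.38003e-08.
Running total after k=3: 27.8703.
Order-4 term: −1/1209600 · (1.17605e-06 − 0.000343323) = 2.82859e-10.

S_4 ≈ 27.8703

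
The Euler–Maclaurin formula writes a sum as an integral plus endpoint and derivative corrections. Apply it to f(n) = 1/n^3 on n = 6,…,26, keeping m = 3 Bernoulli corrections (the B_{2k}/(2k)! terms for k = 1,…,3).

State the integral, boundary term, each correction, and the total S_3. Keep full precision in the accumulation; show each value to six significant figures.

S_3 ≈ 0.0156831

The integral term ∫_6^26 1/x^3 dx = 0.0131492.
Boundary: ½(f(6) + f(26)) = ½(0.00462963 + 5.68958e-05) = 0.00234326.
So far: 0.0154925.
Order-1 term: 1/12 · (-6.56490e-06 − (-0.00231481)) = 0.000192354.
After k=1: 0.0156849.
Order-2 term: −1/720 · (-1.94228e-07 − (-0.00128601)) = -1.78585e-06.
After k=2: 0.0156831.
Order-3 term: 1/30240 · (-1.20674e-08 − (-0.00150034)) = 4.96141e-08.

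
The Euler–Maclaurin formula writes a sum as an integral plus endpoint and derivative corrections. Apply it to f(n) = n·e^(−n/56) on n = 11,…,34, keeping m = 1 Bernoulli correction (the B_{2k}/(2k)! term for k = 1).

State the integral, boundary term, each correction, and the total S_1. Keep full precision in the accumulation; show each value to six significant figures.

S_1 ≈ 350.290

∫_11^34 x·e^(−x/56) dx evaluates to 336.545.
½[f(11) + f(34)] = ½[9.03826 + 18.5268] = 13.7825.
Running total after boundary: 350.327.
Order-1 term: 1/12 · (0.214070 − 0.660263) = -0.0371827.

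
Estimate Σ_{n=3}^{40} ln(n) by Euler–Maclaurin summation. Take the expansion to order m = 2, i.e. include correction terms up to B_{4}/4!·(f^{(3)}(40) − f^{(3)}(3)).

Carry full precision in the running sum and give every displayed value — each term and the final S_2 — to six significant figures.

The integral term ∫_3^40 ln(x) dx = 107.259.
Boundary: ½(f(3) + f(40)) = ½(1.09861 + 3.68888) = 2.39375.
So far: 109.653.
k=1: B_{2}/(2)! × [f^{(1)}(40) − f^{(1)}(3)] = 1/12 × (0.0250000 − 0.333333) = -0.0256944.
After k=1: 109.627.
k=2: B_{4}/(4)! × [f^{(3)}(40) − f^{(3)}(3)] = −1/720 × (3.12500e-05 − 0.0740741) = 0.000102837.

S_2 ≈ 109.627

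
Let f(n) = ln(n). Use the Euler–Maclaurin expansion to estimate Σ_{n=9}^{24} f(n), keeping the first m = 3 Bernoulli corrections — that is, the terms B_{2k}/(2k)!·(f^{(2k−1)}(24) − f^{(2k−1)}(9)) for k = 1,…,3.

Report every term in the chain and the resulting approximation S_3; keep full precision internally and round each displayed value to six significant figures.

∫_9^24 ln(x) dx evaluates to 41.4983.
Endpoint term: (f(9) + f(24))/2 = (2.19722 + 3.17805)/2 = 2.68764.
Running total after boundary: 44.1859.
Order-1 term: 1/12 · (0.0416667 − 0.111111) = -0.00578704.
Partial sum through k=1: 44.1801.
Order-2 term: −1/720 · (0.000144676 − 0.00274348) = 3.60946e-06.
Partial sum through k=2: 44.1801.
Order-3 term: 1/30240 · (3.01408e-06 − 0.000406442) = -1.33409e-08.

S_3 ≈ 44.1801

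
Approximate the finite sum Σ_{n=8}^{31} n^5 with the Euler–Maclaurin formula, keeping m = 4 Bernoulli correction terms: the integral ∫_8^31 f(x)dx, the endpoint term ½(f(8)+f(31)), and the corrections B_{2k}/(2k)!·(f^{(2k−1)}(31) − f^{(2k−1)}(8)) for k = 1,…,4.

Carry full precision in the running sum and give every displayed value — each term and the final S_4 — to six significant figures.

S_4 ≈ 1.62588e+08

∫_8^31 x^5 dx evaluates to 1.47874e+08.
Boundary: ½(f(8) + f(31)) = ½(32768.0 + 2.86292e+07) = 1.43310e+07.
Running total after boundary: 1.62205e+08.
Correction k=1: B_{2}/2! · (f^{(1)}(31) − f^{(1)}(8)) = 1/12 · (4.61760e+06 − 20480.0) = 383094.
Running total after k=1: 1.62588e+08.
Correction k=2: B_{4}/4! · (f^{(3)}(31) − f^{(3)}(8)) = −1/720 · (57660.0 − 3840.00) = -74.7500.
Running total after k=2: 1.62588e+08.
Correction k=3: B_{6}/6! · (f^{(5)}(31) − f^{(5)}(8)) = 1/30240 · (120.000 − 120.000) = 0.00000.
Running total after k=3: 1.62588e+08.
Correction k=4: B_{8}/8! · (f^{(7)}(31) − f^{(7)}(8)) = −1/1209600 · (0.00000 − 0.00000) = 0.00000.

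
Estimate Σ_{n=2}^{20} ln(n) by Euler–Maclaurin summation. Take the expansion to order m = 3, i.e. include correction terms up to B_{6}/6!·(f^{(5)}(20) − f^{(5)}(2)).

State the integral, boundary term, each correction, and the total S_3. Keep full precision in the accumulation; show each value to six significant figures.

S_3 ≈ 42.3356

The integral term ∫_2^20 ln(x) dx = 40.5284.
Endpoint term: (f(2) + f(20))/2 = (0.693147 + 2.99573)/2 = 1.84444.
Integral + boundary = 42.3728.
Correction k=1: B_{2}/2! · (f^{(1)}(20) − f^{(1)}(2)) = 1/12 · (0.0500000 − 0.500000) = -0.0375000.
After k=1: 42.3353.
Correction k=2: B_{4}/4! · (f^{(3)}(20) − f^{(3)}(2)) = −1/720 · (0.000250000 − 0.250000) = 0.000346875.
After k=2: 42.3356.
Correction k=3: B_{6}/6! · (f^{(5)}(20) − f^{(5)}(2)) = 1/30240 · (7.50000e-06 − 0.750000) = -2.48013e-05.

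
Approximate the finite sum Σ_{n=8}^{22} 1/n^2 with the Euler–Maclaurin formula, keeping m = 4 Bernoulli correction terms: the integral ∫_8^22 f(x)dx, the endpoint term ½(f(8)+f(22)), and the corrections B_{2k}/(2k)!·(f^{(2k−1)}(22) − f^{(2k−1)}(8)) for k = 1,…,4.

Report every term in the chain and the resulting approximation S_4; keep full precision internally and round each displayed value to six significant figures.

The integral term ∫_8^22 1/x^2 dx = 0.0795455.
Endpoint term: (f(8) + f(22))/2 = (0.0156250 + 0.00206612)/2 = 0.00884556.
Integral + boundary = 0.0883910.
k=1: B_{2}/(2)! × [f^{(1)}(22) − f^{(1)}(8)] = 1/12 × (-0.000187829 − (-0.00390625)) = 0.000309868.
Partial sum through k=1: 0.0887009.
k=2: B_{4}/(4)! × [f^{(3)}(22) − f^{(3)}(8)] = −1/720 × (-4.65691e-06 − (-0.000732422)) = -1.01078e-06.
Partial sum through k=2: 0.0886999.
k=3: B_{6}/(6)! × [f^{(5)}(22) − f^{(5)}(8)] = 1/30240 × (-2.88651e-07 − (-0.000343323)) = 1.13437e-08.
Partial sum through k=3: 0.0886999.
k=4: B_{8}/(8)! × [f^{(7)}(22) − f^{(7)}(8)] = −1/1209600 × (-3.33977e-08 − (-0.000300407)) = -2.48325e-10.

S_4 ≈ 0.0886999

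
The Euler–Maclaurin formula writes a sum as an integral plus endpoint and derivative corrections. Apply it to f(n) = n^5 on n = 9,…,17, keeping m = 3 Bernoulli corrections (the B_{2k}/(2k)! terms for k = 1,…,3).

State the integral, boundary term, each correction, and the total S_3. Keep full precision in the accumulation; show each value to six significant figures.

S_3 ≈ 4.70586e+06

The integral term ∫_9^17 x^5 dx = 3.93435e+06.
Endpoint term: (f(9) + f(17))/2 = (59049.0 + 1.41986e+06)/2 = 739453.
Running total after boundary: 4.67381e+06.
k=1: B_{2}/(2)! × [f^{(1)}(17) − f^{(1)}(9)] = 1/12 × (417605 − 32805.0) = 32066.7.
Partial sum through k=1: 4.70587e+06.
k=2: B_{4}/(4)! × [f^{(3)}(17) − f^{(3)}(9)] = −1/720 × (17340.0 − 4860.00) = -17.3333.
Partial sum through k=2: 4.70586e+06.
k=3: B_{6}/(6)! × [f^{(5)}(17) − f^{(5)}(9)] = 1/30240 × (120.000 − 120.000) = 0.00000.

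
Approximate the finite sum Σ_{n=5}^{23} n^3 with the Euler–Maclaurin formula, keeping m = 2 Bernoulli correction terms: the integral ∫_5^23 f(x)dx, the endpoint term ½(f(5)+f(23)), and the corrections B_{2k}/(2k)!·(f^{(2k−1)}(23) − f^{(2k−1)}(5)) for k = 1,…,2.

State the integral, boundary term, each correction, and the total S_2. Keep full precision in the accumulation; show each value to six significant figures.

S_2 ≈ 76076.0

The integral term ∫_5^23 x^3 dx = 69804.0.
½[f(5) + f(23)] = ½[125.000 + 12167.0] = 6146.00.
Running total after boundary: 75950.0.
Order-1 term: 1/12 · (1587.00 − 75.0000) = 126.000.
After k=1: 76076.0.
Order-2 term: −1/720 · (6.00000 − 6.00000) = 0.00000.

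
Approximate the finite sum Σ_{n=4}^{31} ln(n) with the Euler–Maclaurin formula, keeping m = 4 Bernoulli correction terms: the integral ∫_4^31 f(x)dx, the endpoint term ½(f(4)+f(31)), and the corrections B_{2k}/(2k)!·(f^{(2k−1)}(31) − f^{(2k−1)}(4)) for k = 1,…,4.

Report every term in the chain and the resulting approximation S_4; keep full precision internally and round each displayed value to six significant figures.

Integral: ∫_4^31 ln(x) dx = 73.9084.
Endpoint term: (f(4) + f(31))/2 = (1.38629 + 3.43399)/2 = 2.41014.
So far: 76.3186.
Correction k=1: B_{2}/2! · (f^{(1)}(31) − f^{(1)}(4)) = 1/12 · (0.0322581 − 0.250000) = -0.0181452.
After k=1: 76.3004.
Correction k=2: B_{4}/4! · (f^{(3)}(31) − f^{(3)}(4)) = −1/720 · (6.71344e-05 − 0.0312500) = 4.33095e-05.
After k=2: 76.3005.
Correction k=3: B_{6}/6! · (f^{(5)}(31) − f^{(5)}(4)) = 1/30240 · (8.38306e-07 − 0.0234375) = -7.75022e-07.
After k=3: 76.3005.
Correction k=4: B_{8}/8! · (f^{(7)}(31) − f^{(7)}(4)) = −1/1209600 · (2.61698e-08 − 0.0439453) = 3.63304e-08.

S_4 ≈ 76.3005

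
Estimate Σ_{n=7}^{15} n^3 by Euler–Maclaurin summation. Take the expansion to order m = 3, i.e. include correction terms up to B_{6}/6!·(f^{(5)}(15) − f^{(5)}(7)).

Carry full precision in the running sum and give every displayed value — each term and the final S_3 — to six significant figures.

S_3 ≈ 13959.0

The integral term ∫_7^15 x^3 dx = 12056.0.
Boundary: ½(f(7) + f(15)) = ½(343.000 + 3375.00) = 1859.00.
Running total after boundary: 13915.0.
Correction k=1: B_{2}/2! · (f^{(1)}(15) − f^{(1)}(7)) = 1/12 · (675.000 − 147.000) = 44.0000.
Running total after k=1: 13959.0.
Correction k=2: B_{4}/4! · (f^{(3)}(15) − f^{(3)}(7)) = −1/720 · (6.00000 − 6.00000) = 0.00000.
Running total after k=2: 13959.0.
Correction k=3: B_{6}/6! · (f^{(5)}(15) − f^{(5)}(7)) = 1/30240 · (0.00000 − 0.00000) = 0.00000.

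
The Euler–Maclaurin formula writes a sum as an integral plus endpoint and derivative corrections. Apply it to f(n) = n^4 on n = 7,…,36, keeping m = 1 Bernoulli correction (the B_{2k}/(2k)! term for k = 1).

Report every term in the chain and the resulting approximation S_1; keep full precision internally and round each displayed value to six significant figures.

Integral: ∫_7^36 x^4 dx = 1.20899e+07.
½[f(7) + f(36)] = ½[2401.00 + 1.67962e+06] = 841008.
Running total after boundary: 1.29309e+07.
Correction k=1: B_{2}/2! · (f^{(1)}(36) − f^{(1)}(7)) = 1/12 · (186624 − 1372.00) = 15437.7.

S_1 ≈ 1.29463e+07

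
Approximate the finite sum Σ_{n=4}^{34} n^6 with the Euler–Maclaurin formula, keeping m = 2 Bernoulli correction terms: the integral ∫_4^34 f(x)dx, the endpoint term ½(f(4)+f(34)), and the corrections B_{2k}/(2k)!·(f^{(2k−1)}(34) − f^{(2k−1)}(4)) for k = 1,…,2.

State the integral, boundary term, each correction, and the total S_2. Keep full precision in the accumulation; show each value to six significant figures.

The integral term ∫_4^34 x^6 dx = 7.50333e+09.
Boundary: ½(f(4) + f(34)) = ½(4096.00 + 1.54480e+09) = 7.72404e+08.
Running total after boundary: 8.27574e+09.
Correction k=1: B_{2}/2! · (f^{(1)}(34) − f^{(1)}(4)) = 1/12 · (2.72613e+08 − 6144.00) = 2.27172e+07.
After k=1: 8.29845e+09.
Correction k=2: B_{4}/4! · (f^{(3)}(34) − f^{(3)}(4)) = −1/720 · (4.71648e+06 − 7680.00) = -6540.00.

S_2 ≈ 8.29845e+09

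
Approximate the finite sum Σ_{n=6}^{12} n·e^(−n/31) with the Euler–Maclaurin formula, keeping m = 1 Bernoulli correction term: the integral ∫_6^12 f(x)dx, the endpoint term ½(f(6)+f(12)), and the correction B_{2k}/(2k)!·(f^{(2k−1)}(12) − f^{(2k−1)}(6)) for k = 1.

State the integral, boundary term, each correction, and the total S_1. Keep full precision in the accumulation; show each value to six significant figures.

The integral term ∫_6^12 x·e^(−x/31) dx = 40.0215.
Boundary: ½(f(6) + f(12)) = ½(4.94418 + 8.14830) = 6.54624.
Integral + boundary = 46.5678.
Correction k=1: B_{2}/2! · (f^{(1)}(12) − f^{(1)}(6)) = 1/12 · (0.416177 − 0.664540) = -0.0206970.

S_1 ≈ 46.5471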